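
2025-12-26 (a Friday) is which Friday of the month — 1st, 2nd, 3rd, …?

Day 26 falls in week ⌈26/7⌉ of the month.
Days 1–7 hold the 1st Friday, 8–14 the 2nd, 15–21 the 3rd, 22–28 the 4th, 29–31 the 5th.
26 is in the range for the 4th.

4th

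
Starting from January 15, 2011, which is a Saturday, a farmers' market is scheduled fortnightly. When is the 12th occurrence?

June 18, 2011

The 12th occurrence is 11 intervals after the first: 11 × 14 = 154 days after January 15, 2011.
January has 31 days — 16 days to the end of January leaves 138.
February has 28 days (110 left).
March has 31 days (79 left).
April has 30 days (49 left).
May has 31 days (18 left).
18 days into June → June 18, 2011.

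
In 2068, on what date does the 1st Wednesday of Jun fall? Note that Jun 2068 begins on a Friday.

Jun 6, 2068

Jun 2068 begins on a Friday, so the first Wednesday is Jun 6 (5 days later).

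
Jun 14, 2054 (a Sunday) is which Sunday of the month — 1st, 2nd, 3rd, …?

2nd

Day 14 falls in week ⌈14/7⌉ of the month.
Days 1–7 hold the 1st Sunday, 8–14 the 2nd, 15–21 the 3rd, 22–28 the 4th, 29–31 the 5th.
14 is in the range for the 2nd.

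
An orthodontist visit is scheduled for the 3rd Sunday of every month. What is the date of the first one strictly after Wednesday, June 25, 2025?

June 2025 starts on a Sunday; its first Sunday is the 1st, so the 3rd Sunday is the 15th — June 15, 2025.
That is not after June 25, 2025, so look at July 2025.
July 2025 starts on a Tuesday; its first Sunday is the 6th, so the 3rd Sunday is the 20th — July 20, 2025.

July 20, 2025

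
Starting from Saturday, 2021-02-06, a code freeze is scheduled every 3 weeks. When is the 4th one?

2021-04-10

The 4th occurrence is 3 intervals after the first: 3 × 21 = 63 days after 2021-02-06.
February has 28 days — 22 days to the end of February leaves 41.
March has 31 days (10 left).
10 days into April → 2021-04-10.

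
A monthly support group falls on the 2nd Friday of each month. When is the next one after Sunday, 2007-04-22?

April 2007 starts on a Sunday; its first Friday is the 6th, so the 2nd Friday is the 13th — 2007-04-13.
That is not after 2007-04-22, so look at May 2007.
May 2007 starts on a Tuesday; its first Friday is the 4th, so the 2nd Friday is the 11th — 2007-05-11.

2007-05-11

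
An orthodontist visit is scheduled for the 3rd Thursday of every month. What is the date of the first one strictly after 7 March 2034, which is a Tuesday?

16 March 2034

March 2034 starts on a Wednesday; its first Thursday is the 2nd, so the 3rd Thursday is the 16th — 16 March 2034.
16 March 2034 is after 7 March 2034, so that is the next one.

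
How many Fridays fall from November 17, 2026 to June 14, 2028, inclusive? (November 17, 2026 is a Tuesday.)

November 17, 2026 is a Tuesday; the first Friday on or after it is November 20, 2026 (3 days later).
From November 20, 2026 to June 14, 2028: 41 + 365 + 166 = 572 days (rest of 2026, 2027, to June 14, 2028 in 2028).
572 ÷ 7 = 81 full weeks with remainder 5, so 81 more Fridays after the first → 82.

82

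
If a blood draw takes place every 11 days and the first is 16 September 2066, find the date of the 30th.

The 30th occurrence is 29 intervals after the first: 29 × 11 = 319 days after 16 September 2066.
September has 30 days — 14 days to the end of September leaves 305.
October has 31 days (274 left).
November has 30 days (244 left).
December has 31 days (213 left).
January has 31 days (182 left).
February has 28 days (154 left).
March has 31 days (123 left).
April has 30 days (93 left).
May has 31 days (62 left).
June has 30 days (32 left).
July has 31 days (1 left).
1 day into August → 1 August 2067.

1 August 2067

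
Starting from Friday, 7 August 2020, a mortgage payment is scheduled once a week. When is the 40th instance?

7 May 2021

The 40th occurrence is 39 intervals after the first: 39 × 7 = 273 days after 7 August 2020.
August has 31 days — 24 days to the end of August leaves 249.
September has 30 days (219 left).
October has 31 days (188 left).
November has 30 days (158 left).
December has 31 days (127 left).
January has 31 days (96 left).
February has 28 days (68 left).
March has 31 days (37 left).
April has 30 days (7 left).
7 days into May → 7 May 2021.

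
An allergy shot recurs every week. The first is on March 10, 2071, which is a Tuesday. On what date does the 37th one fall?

The 37th occurrence is 36 intervals after the first: 36 × 7 = 252 days after March 10, 2071.
March has 31 days — 21 days to the end of March leaves 231.
April has 30 days (201 left).
May has 31 days (170 left).
June has 30 days (140 left).
July has 31 days (109 left).
August has 31 days (78 left).
September has 30 days (48 left).
October has 31 days (17 left).
17 days into November → November 17, 2071.

November 17, 2071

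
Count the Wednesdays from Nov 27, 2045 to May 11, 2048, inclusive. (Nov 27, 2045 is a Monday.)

128

Nov 27, 2045 is a Monday; the first Wednesday on or after it is Nov 29, 2045 (2 days later).
From Nov 29, 2045 to May 11, 2048: 32 + 365 + 365 + 132 = 894 days (rest of 2045, 2046, 2047, to May 11, 2048 in 2048).
894 ÷ 7 = 127 full weeks with remainder 5, so 127 more Wednesdays after the first → 128.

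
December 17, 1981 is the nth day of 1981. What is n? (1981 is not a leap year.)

351

Days in months before December: 31 + 28 + 31 + 30 + 31 + 30 + 31 + 31 + 30 + 31 + 30 = 334.
Plus 17 days into December → day 351.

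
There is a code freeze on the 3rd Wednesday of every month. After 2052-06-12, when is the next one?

June 2052 starts on a Saturday; its first Wednesday is the 5th, so the 3rd Wednesday is the 19th — 2052-06-19.
2052-06-19 is after 2052-06-12, so that is the next one.

2052-06-19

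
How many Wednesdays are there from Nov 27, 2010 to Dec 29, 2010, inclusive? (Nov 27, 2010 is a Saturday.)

5

Nov 27, 2010 is a Saturday; the first Wednesday on or after it is Dec 1, 2010 (4 days later).
From Dec 1, 2010 to Dec 29, 2010 is 29 − 1 = 28 days.
28 ÷ 7 = 4 full weeks with remainder 0, so 4 more Wednesdays after the first → 5.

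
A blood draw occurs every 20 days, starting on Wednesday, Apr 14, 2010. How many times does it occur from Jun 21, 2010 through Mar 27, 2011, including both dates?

14

Occurrences land 20·i days after Apr 14, 2010 for i = 0, 1, 2, …
Jun 21, 2010 is 68 days after the start; 68 ÷ 20 = 3 remainder 8; since the remainder is 8, round up to i = 4. First occurrence in the window: #5 on Jul 3, 2010 (4×20 = 80 days in).
Mar 27, 2011 is 347 days after the start; 347 ÷ 20 = 17 remainder 7. Last occurrence in the window: #18 on Mar 20, 2011.
Occurrences #5 through #18: 14 in total.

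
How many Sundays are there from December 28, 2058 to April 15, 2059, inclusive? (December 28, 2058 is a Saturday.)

16

December 28, 2058 is a Saturday; the first Sunday on or after it is December 29, 2058 (1 day later).
From December 29, 2058 to April 15, 2059: 2 + 31 + 28 + 31 + 15 = 107 days (rest of December, January, February, March, April).
107 ÷ 7 = 15 full weeks with remainder 2, so 15 more Sundays after the first → 16.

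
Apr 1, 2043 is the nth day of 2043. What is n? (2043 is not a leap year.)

Days in months before Apr: 31 + 28 + 31 = 90.
Plus 1 day into Apr → day 91.

91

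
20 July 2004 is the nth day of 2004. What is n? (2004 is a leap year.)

Days in months before July: 31 + 29 + 31 + 30 + 31 + 30 = 182.
Plus 20 days into July → day 202.

202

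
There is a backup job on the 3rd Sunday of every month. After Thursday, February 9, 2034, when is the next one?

February 2034 starts on a Wednesday; its first Sunday is the 5th, so the 3rd Sunday is the 19th — February 19, 2034.
February 19, 2034 is after February 9, 2034, so that is the next one.

February 19, 2034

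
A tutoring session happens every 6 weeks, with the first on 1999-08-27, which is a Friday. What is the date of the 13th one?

2001-01-12

The 13th occurrence is 12 intervals after the first: 12 × 42 = 504 days after 1999-08-27.
August has 31 days — 4 days to the end of August leaves 500.
From end of August to end of 1999 is 122 days (378 left).
2000 has 366 days (12 left).
12 days into January → 2001-01-12.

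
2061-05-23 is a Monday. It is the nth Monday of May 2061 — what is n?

4th

Day 23 falls in week ⌈23/7⌉ of the month.
Days 1–7 hold the 1st Monday, 8–14 the 2nd, 15–21 the 3rd, 22–28 the 4th, 29–31 the 5th.
23 is in the range for the 4th.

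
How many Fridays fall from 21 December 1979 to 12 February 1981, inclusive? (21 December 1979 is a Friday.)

60

21 December 1979 is a Friday; the first Friday on or after it is 21 December 1979.
From 21 December 1979 to 12 February 1981: 10 + 366 + 43 = 419 days (rest of 1979, 1980, to 12 February 1981 in 1981).
419 ÷ 7 = 59 full weeks with remainder 6, so 59 more Fridays after the first → 60.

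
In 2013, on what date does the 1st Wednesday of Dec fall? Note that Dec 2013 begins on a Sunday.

Dec 2013 begins on a Sunday, so the first Wednesday is Dec 4 (3 days later).

Dec 4, 2013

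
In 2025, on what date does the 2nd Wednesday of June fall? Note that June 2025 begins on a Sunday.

June 2025 begins on a Sunday, so the first Wednesday is June 4 (3 days later).
The 2nd Wednesday is 1 weeks later: 4 + 7 = 11.

2025-06-11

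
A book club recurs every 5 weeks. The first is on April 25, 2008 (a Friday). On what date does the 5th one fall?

September 12, 2008

The 5th occurrence is 4 intervals after the first: 4 × 35 = 140 days after April 25, 2008.
April has 30 days — 5 days to the end of April leaves 135.
May has 31 days (104 left).
June has 30 days (74 left).
July has 31 days (43 left).
August has 31 days (12 left).
12 days into September → September 12, 2008.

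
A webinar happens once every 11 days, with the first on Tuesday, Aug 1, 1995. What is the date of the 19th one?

The 19th occurrence is 18 intervals after the first: 18 × 11 = 198 days after Aug 1, 1995.
Aug has 31 days — 30 days to the end of Aug leaves 168.
Sep has 30 days (138 left).
Oct has 31 days (107 left).
Nov has 30 days (77 left).
Dec has 31 days (46 left).
Jan has 31 days (15 left).
15 days into Feb → Feb 15, 1996.

Feb 15, 1996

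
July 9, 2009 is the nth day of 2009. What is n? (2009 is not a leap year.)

190

Days in months before July: 31 + 28 + 31 + 30 + 31 + 30 = 181.
Plus 9 days into July → day 190.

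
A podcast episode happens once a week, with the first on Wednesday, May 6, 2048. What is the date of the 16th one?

August 19, 2048

The 16th occurrence is 15 intervals after the first: 15 × 7 = 105 days after May 6, 2048.
May has 31 days — 25 days to the end of May leaves 80.
June has 30 days (50 left).
July has 31 days (19 left).
19 days into August → August 19, 2048.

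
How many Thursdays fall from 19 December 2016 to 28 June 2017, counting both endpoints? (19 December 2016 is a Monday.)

19 December 2016 is a Monday; the first Thursday on or after it is 22 December 2016 (3 days later).
From 22 December 2016 to 28 June 2017: 9 + 31 + 28 + 31 + 30 + 31 + 28 = 188 days (rest of December, January, February, March, April, May, June).
188 ÷ 7 = 26 full weeks with remainder 6, so 26 more Thursdays after the first → 27.

27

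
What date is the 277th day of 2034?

January has 31 days (277 − 31 = 246 remain).
February has 28 days (246 − 28 = 218 remain).
March has 31 days (218 − 31 = 187 remain).
April has 30 days (187 − 30 = 157 remain).
May has 31 days (157 − 31 = 126 remain).
June has 30 days (126 − 30 = 96 remain).
July has 31 days (96 − 31 = 65 remain).
August has 31 days (65 − 31 = 34 remain).
September has 30 days (34 − 30 = 4 remain).
4 into October → October 4.

4 October 2034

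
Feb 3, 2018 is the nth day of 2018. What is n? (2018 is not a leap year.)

34

Days in months before Feb: 31 = 31.
Plus 3 days into Feb → day 34.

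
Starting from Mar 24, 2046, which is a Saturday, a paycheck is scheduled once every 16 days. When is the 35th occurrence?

The 35th occurrence is 34 intervals after the first: 34 × 16 = 544 days after Mar 24, 2046.
Mar has 31 days — 7 days to the end of Mar leaves 537.
From end of Mar to end of 2046 is 275 days (262 left).
Jan has 31 days (231 left).
Feb has 28 days (203 left).
Mar has 31 days (172 left).
Apr has 30 days (142 left).
May has 31 days (111 left).
Jun has 30 days (81 left).
Jul has 31 days (50 left).
Aug has 31 days (19 left).
19 days into Sep → Sep 19, 2047.

Sep 19, 2047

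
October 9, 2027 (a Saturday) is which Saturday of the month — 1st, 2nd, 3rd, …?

Day 9 falls in week ⌈9/7⌉ of the month.
Days 1–7 hold the 1st Saturday, 8–14 the 2nd, 15–21 the 3rd, 22–28 the 4th, 29–31 the 5th.
9 is in the range for the 2nd.

2nd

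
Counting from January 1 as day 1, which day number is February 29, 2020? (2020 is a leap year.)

60

Days in months before February: 31 = 31.
Plus 29 days into February → day 60.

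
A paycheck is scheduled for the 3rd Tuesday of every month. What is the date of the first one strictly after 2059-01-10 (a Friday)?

January 2059 starts on a Wednesday; its first Tuesday is the 7th, so the 3rd Tuesday is the 21st — 2059-01-21.
2059-01-21 is after 2059-01-10, so that is the next one.

2059-01-21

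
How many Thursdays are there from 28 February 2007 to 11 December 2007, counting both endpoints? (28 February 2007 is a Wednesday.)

41

28 February 2007 is a Wednesday; the first Thursday on or after it is 1 March 2007 (1 day later).
From 1 March 2007 to 11 December 2007: 30 + 30 + 31 + 30 + 31 + 31 + 30 + 31 + 30 + 11 = 285 days (rest of March, April, May, June, July, August, September, October, November, December).
285 ÷ 7 = 40 full weeks with remainder 5, so 40 more Thursdays after the first → 41.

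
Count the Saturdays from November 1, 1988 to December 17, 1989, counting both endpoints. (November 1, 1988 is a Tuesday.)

59

November 1, 1988 is a Tuesday; the first Saturday on or after it is November 5, 1988 (4 days later).
From November 5, 1988 to December 17, 1989: 56 + 351 = 407 days (rest of 1988, to December 17, 1989 in 1989).
407 ÷ 7 = 58 full weeks with remainder 1, so 58 more Saturdays after the first → 59.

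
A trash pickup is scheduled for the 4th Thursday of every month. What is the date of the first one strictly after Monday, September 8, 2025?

September 25, 2025

September 2025 starts on a Monday; its first Thursday is the 4th, so the 4th Thursday is the 25th — September 25, 2025.
September 25, 2025 is after September 8, 2025, so that is the next one.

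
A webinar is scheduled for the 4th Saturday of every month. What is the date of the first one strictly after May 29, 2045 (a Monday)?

May 2045 starts on a Monday; its first Saturday is the 6th, so the 4th Saturday is the 27th — May 27, 2045.
That is not after May 29, 2045, so look at June 2045.
June 2045 starts on a Thursday; its first Saturday is the 3rd, so the 4th Saturday is the 24th — June 24, 2045.

June 24, 2045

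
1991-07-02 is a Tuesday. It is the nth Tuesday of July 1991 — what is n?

1st

Day 2 falls in week ⌈2/7⌉ of the month.
Days 1–7 hold the 1st Tuesday, 8–14 the 2nd, 15–21 the 3rd, 22–28 the 4th, 29–31 the 5th.
2 is in the range for the 1st.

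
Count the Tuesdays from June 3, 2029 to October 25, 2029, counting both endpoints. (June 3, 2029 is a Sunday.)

21

June 3, 2029 is a Sunday; the first Tuesday on or after it is June 5, 2029 (2 days later).
From June 5, 2029 to October 25, 2029: 25 + 31 + 31 + 30 + 25 = 142 days (rest of June, July, August, September, October).
142 ÷ 7 = 20 full weeks with remainder 2, so 20 more Tuesdays after the first → 21.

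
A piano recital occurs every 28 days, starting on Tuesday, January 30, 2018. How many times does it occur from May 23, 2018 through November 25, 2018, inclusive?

Occurrences land 28·i days after January 30, 2018 for i = 0, 1, 2, …
May 23, 2018 is 113 days after the start; 113 ÷ 28 = 4 remainder 1; since the remainder is 1, round up to i = 5. First occurrence in the window: #6 on June 19, 2018 (5×28 = 140 days in).
November 25, 2018 is 299 days after the start; 299 ÷ 28 = 10 remainder 19. Last occurrence in the window: #11 on November 6, 2018.
Occurrences #6 through #11: 6 in total.

6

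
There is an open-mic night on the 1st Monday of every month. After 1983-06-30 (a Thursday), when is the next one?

June 1983 starts on a Wednesday, so its 1st Monday is 1983-06-06 (5 days in).
That is not after 1983-06-30, so look at July 1983.
July 1983 starts on a Friday, so its 1st Monday is 1983-07-04 (3 days in).

1983-07-04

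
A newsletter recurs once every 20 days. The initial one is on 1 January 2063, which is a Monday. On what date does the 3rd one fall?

10 February 2063

The 3rd occurrence is 2 intervals after the first: 2 × 20 = 40 days after 1 January 2063.
January has 31 days — 30 days to the end of January leaves 10.
10 days into February → 10 February 2063.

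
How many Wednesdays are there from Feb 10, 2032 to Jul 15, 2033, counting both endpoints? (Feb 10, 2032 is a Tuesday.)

75

Feb 10, 2032 is a Tuesday; the first Wednesday on or after it is Feb 11, 2032 (1 day later).
From Feb 11, 2032 to Jul 15, 2033: 324 + 196 = 520 days (rest of 2032, to Jul 15, 2033 in 2033).
520 ÷ 7 = 74 full weeks with remainder 2, so 74 more Wednesdays after the first → 75.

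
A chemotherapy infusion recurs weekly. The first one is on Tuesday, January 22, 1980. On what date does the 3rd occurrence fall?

February 5, 1980

The 3rd occurrence is 2 intervals after the first: 2 × 7 = 14 days after January 22, 1980.
January has 31 days — 9 days to the end of January leaves 5.
5 days into February → February 5, 1980.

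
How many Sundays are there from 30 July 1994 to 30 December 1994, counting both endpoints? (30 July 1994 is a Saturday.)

22

30 July 1994 is a Saturday; the first Sunday on or after it is 31 July 1994 (1 day later).
From 31 July 1994 to 30 December 1994: 0 + 31 + 30 + 31 + 30 + 30 = 152 days (rest of July, August, September, October, November, December).
152 ÷ 7 = 21 full weeks with remainder 5, so 21 more Sundays after the first → 22.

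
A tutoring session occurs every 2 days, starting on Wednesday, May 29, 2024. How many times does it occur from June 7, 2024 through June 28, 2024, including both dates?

11

Occurrences land 2·i days after May 29, 2024 for i = 0, 1, 2, …
June 7, 2024 is 9 days after the start; 9 ÷ 2 = 4 remainder 1; since the remainder is 1, round up to i = 5. First occurrence in the window: #6 on June 8, 2024 (5×2 = 10 days in).
June 28, 2024 is 30 days after the start; 30 ÷ 2 = 15 remainder 0. Last occurrence in the window: #16 on June 28, 2024.
Occurrences #6 through #16: 11 in total.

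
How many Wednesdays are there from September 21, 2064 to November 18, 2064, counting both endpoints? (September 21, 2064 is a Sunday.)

September 21, 2064 is a Sunday; the first Wednesday on or after it is September 24, 2064 (3 days later).
From September 24, 2064 to November 18, 2064: 6 + 31 + 18 = 55 days (rest of September, October, November).
55 ÷ 7 = 7 full weeks with remainder 6, so 7 more Wednesdays after the first → 8.

8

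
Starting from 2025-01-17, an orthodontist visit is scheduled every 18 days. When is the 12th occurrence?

The 12th occurrence is 11 intervals after the first: 11 × 18 = 198 days after 2025-01-17.
January has 31 days — 14 days to the end of January leaves 184.
February has 28 days (156 left).
March has 31 days (125 left).
April has 30 days (95 left).
May has 31 days (64 left).
June has 30 days (34 left).
July has 31 days (3 left).
3 days into August → 2025-08-03.

2025-08-03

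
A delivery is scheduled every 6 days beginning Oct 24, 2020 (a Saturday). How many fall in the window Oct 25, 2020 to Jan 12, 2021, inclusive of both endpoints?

13

Occurrences land 6·i days after Oct 24, 2020 for i = 0, 1, 2, …
Oct 25, 2020 is 1 day after the start; 1 ÷ 6 = 0 remainder 1; since the remainder is 1, round up to i = 1. First occurrence in the window: #2 on Oct 30, 2020 (1×6 = 6 days in).
Jan 12, 2021 is 80 days after the start; 80 ÷ 6 = 13 remainder 2. Last occurrence in the window: #14 on Jan 10, 2021.
Occurrences #2 through #14: 13 in total.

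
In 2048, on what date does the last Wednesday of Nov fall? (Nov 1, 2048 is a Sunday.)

Nov 25, 2048

Nov 2048 begins on a Sunday, so the first Wednesday is Nov 4 (3 days later).
Nov 2048 has 30 days. Adding weeks: 4, 11, 18, 25 — the last one ≤ 30 is the 25th.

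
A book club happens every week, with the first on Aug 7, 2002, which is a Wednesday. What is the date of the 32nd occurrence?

Mar 12, 2003

The 32nd occurrence is 31 intervals after the first: 31 × 7 = 217 days after Aug 7, 2002.
Aug has 31 days — 24 days to the end of Aug leaves 193.
Sep has 30 days (163 left).
Oct has 31 days (132 left).
Nov has 30 days (102 left).
Dec has 31 days (71 left).
Jan has 31 days (40 left).
Feb has 28 days (12 left).
12 days into Mar → Mar 12, 2003.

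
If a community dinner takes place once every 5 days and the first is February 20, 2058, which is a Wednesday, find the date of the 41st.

September 8, 2058

The 41st occurrence is 40 intervals after the first: 40 × 5 = 200 days after February 20, 2058.
February has 28 days — 8 days to the end of February leaves 192.
March has 31 days (161 left).
April has 30 days (131 left).
May has 31 days (100 left).
June has 30 days (70 left).
July has 31 days (39 left).
August has 31 days (8 left).
8 days into September → September 8, 2058.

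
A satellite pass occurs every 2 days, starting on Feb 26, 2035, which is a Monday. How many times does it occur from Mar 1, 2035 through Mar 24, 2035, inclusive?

Occurrences land 2·i days after Feb 26, 2035 for i = 0, 1, 2, …
Mar 1, 2035 is 3 days after the start; 3 ÷ 2 = 1 remainder 1; since the remainder is 1, round up to i = 2. First occurrence in the window: #3 on Mar 2, 2035 (2×2 = 4 days in).
Mar 24, 2035 is 26 days after the start; 26 ÷ 2 = 13 remainder 0. Last occurrence in the window: #14 on Mar 24, 2035.
Occurrences #3 through #14: 12 in total.

12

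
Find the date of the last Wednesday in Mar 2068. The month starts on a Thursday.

Mar 2068 begins on a Thursday, so the first Wednesday is Mar 7 (6 days later).
Mar 2068 has 31 days. Adding weeks: 7, 14, 21, 28 — the last one ≤ 31 is the 28th.

Mar 28, 2068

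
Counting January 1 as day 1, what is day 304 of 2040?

January has 31 days (304 − 31 = 273 remain).
February has 29 days (273 − 29 = 244 remain).
March has 31 days (244 − 31 = 213 remain).
April has 30 days (213 − 30 = 183 remain).
May has 31 days (183 − 31 = 152 remain).
June has 30 days (152 − 30 = 122 remain).
July has 31 days (122 − 31 = 91 remain).
August has 31 days (91 − 31 = 60 remain).
September has 30 days (60 − 30 = 30 remain).
30 into October → October 30.

October 30, 2040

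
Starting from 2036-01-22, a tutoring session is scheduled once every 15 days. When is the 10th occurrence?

The 10th occurrence is 9 intervals after the first: 9 × 15 = 135 days after 2036-01-22.
January has 31 days — 9 days to the end of January leaves 126.
February has 29 days (97 left).
March has 31 days (66 left).
April has 30 days (36 left).
May has 31 days (5 left).
5 days into June → 2036-06-05.

2036-06-05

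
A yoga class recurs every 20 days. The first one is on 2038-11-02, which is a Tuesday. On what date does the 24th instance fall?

2040-02-05

The 24th occurrence is 23 intervals after the first: 23 × 20 = 460 days after 2038-11-02.
November has 30 days — 28 days to the end of November leaves 432.
From end of November to end of 2038 is 31 days (401 left).
2039 has 365 days (36 left).
January has 31 days (5 left).
5 days into February → 2040-02-05.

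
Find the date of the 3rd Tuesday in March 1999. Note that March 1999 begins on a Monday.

March 1999 begins on a Monday, so the first Tuesday is March 2 (1 day later).
The 3rd Tuesday is 2 weeks later: 2 + 14 = 16.

16 March 1999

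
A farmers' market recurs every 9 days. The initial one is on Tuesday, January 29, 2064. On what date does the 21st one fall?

July 27, 2064

The 21st occurrence is 20 intervals after the first: 20 × 9 = 180 days after January 29, 2064.
January has 31 days — 2 days to the end of January leaves 178.
February has 29 days (149 left).
March has 31 days (118 left).
April has 30 days (88 left).
May has 31 days (57 left).
June has 30 days (27 left).
27 days into July → July 27, 2064.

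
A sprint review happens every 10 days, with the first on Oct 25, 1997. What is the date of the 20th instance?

The 20th occurrence is 19 intervals after the first: 19 × 10 = 190 days after Oct 25, 1997.
Oct has 31 days — 6 days to the end of Oct leaves 184.
Nov has 30 days (154 left).
Dec has 31 days (123 left).
Jan has 31 days (92 left).
Feb has 28 days (64 left).
Mar has 31 days (33 left).
Apr has 30 days (3 left).
3 days into May → May 3, 1998.

May 3, 1998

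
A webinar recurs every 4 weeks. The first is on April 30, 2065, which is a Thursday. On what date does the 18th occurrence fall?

August 19, 2066

The 18th occurrence is 17 intervals after the first: 17 × 28 = 476 days after April 30, 2065.
April has 30 days — 0 days to the end of April leaves 476.
From end of April to end of 2065 is 245 days (231 left).
January has 31 days (200 left).
February has 28 days (172 left).
March has 31 days (141 left).
April has 30 days (111 left).
May has 31 days (80 left).
June has 30 days (50 left).
July has 31 days (19 left).
19 days into August → August 19, 2066.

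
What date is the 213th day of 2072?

2072-07-31

January has 31 days (213 − 31 = 182 remain).
February has 29 days (182 − 29 = 153 remain).
March has 31 days (153 − 31 = 122 remain).
April has 30 days (122 − 30 = 92 remain).
May has 31 days (92 − 31 = 61 remain).
June has 30 days (61 − 30 = 31 remain).
31 into July → July 31.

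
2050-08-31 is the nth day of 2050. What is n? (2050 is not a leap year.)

243

Days in months before August: 31 + 28 + 31 + 30 + 31 + 30 + 31 = 212.
Plus 31 days into August → day 243.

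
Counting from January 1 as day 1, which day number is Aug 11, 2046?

Days in months before Aug: 31 + 28 + 31 + 30 + 31 + 30 + 31 = 212.
Plus 11 days into Aug → day 223.

223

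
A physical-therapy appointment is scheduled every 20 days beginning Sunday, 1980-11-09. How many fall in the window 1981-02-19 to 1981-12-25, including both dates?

15

Occurrences land 20·i days after 1980-11-09 for i = 0, 1, 2, …
1981-02-19 is 102 days after the start; 102 ÷ 20 = 5 remainder 2; since the remainder is 2, round up to i = 6. First occurrence in the window: #7 on 1981-03-09 (6×20 = 120 days in).
1981-12-25 is 411 days after the start; 411 ÷ 20 = 20 remainder 11. Last occurrence in the window: #21 on 1981-12-14.
Occurrences #7 through #21: 15 in total.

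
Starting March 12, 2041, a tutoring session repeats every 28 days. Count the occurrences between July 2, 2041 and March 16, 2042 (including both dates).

10

Occurrences land 28·i days after March 12, 2041 for i = 0, 1, 2, …
July 2, 2041 is 112 days after the start; 112 ÷ 28 = 4 remainder 0. First occurrence in the window: #5 on July 2, 2041 (4×28 = 112 days in).
March 16, 2042 is 369 days after the start; 369 ÷ 28 = 13 remainder 5. Last occurrence in the window: #14 on March 11, 2042.
Occurrences #5 through #14: 10 in total.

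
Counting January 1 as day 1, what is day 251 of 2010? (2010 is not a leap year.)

January has 31 days (251 − 31 = 220 remain).
February has 28 days (220 − 28 = 192 remain).
March has 31 days (192 − 31 = 161 remain).
April has 30 days (161 − 30 = 131 remain).
May has 31 days (131 − 31 = 100 remain).
June has 30 days (100 − 30 = 70 remain).
July has 31 days (70 − 31 = 39 remain).
August has 31 days (39 − 31 = 8 remain).
8 into September → September 8.

2010-09-08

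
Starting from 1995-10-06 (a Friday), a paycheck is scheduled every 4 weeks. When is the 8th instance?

1996-04-19

The 8th occurrence is 7 intervals after the first: 7 × 28 = 196 days after 1995-10-06.
October has 31 days — 25 days to the end of October leaves 171.
November has 30 days (141 left).
December has 31 days (110 left).
January has 31 days (79 left).
February has 29 days (50 left).
March has 31 days (19 left).
19 days into April → 1996-04-19.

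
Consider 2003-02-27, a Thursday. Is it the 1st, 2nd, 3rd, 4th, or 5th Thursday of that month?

4th

Day 27 falls in week ⌈27/7⌉ of the month.
Days 1–7 hold the 1st Thursday, 8–14 the 2nd, 15–21 the 3rd, 22–28 the 4th, 29–31 the 5th.
27 is in the range for the 4th.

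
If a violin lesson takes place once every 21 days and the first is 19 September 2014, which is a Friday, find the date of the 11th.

The 11th occurrence is 10 intervals after the first: 10 × 21 = 210 days after 19 September 2014.
September has 30 days — 11 days to the end of September leaves 199.
October has 31 days (168 left).
November has 30 days (138 left).
December has 31 days (107 left).
January has 31 days (76 left).
February has 28 days (48 left).
March has 31 days (17 left).
17 days into April → 17 April 2015.

17 April 2015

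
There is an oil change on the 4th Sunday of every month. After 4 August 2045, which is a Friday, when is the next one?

August 2045 starts on a Tuesday; its first Sunday is the 6th, so the 4th Sunday is the 27th — 27 August 2045.
27 August 2045 is after 4 August 2045, so that is the next one.

27 August 2045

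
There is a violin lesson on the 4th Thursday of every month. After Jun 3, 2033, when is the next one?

Jun 2033 starts on a Wednesday; its first Thursday is the 2nd, so the 4th Thursday is the 23rd — Jun 23, 2033.
Jun 23, 2033 is after Jun 3, 2033, so that is the next one.

Jun 23, 2033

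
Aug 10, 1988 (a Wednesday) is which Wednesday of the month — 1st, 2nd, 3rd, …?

Day 10 falls in week ⌈10/7⌉ of the month.
Days 1–7 hold the 1st Wednesday, 8–14 the 2nd, 15–21 the 3rd, 22–28 the 4th, 29–31 the 5th.
10 is in the range for the 2nd.

2nd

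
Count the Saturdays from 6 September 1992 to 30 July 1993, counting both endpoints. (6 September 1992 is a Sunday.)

46

6 September 1992 is a Sunday; the first Saturday on or after it is 12 September 1992 (6 days later).
From 12 September 1992 to 30 July 1993: 18 + 31 + 30 + 31 + 31 + 28 + 31 + 30 + 31 + 30 + 30 = 321 days (rest of September, October, November, December, January, February, March, April, May, June, July).
321 ÷ 7 = 45 full weeks with remainder 6, so 45 more Saturdays after the first → 46.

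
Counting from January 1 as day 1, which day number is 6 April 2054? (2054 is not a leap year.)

Days in months before April: 31 + 28 + 31 = 90.
Plus 6 days into April → day 96.

96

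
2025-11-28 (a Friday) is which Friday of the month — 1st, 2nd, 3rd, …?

4th

Day 28 falls in week ⌈28/7⌉ of the month.
Days 1–7 hold the 1st Friday, 8–14 the 2nd, 15–21 the 3rd, 22–28 the 4th, 29–31 the 5th.
28 is in the range for the 4th.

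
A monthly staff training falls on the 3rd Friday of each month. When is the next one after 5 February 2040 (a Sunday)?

17 February 2040

February 2040 starts on a Wednesday; its first Friday is the 3rd, so the 3rd Friday is the 17th — 17 February 2040.
17 February 2040 is after 5 February 2040, so that is the next one.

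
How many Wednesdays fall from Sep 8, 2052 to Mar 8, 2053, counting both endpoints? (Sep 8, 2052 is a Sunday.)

26

Sep 8, 2052 is a Sunday; the first Wednesday on or after it is Sep 11, 2052 (3 days later).
From Sep 11, 2052 to Mar 8, 2053: 19 + 31 + 30 + 31 + 31 + 28 + 8 = 178 days (rest of Sep, Oct, Nov, Dec, Jan, Feb, Mar).
178 ÷ 7 = 25 full weeks with remainder 3, so 25 more Wednesdays after the first → 26.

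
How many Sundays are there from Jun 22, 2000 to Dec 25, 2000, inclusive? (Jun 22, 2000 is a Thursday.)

27

Jun 22, 2000 is a Thursday; the first Sunday on or after it is Jun 25, 2000 (3 days later).
From Jun 25, 2000 to Dec 25, 2000: 5 + 31 + 31 + 30 + 31 + 30 + 25 = 183 days (rest of Jun, Jul, Aug, Sep, Oct, Nov, Dec).
183 ÷ 7 = 26 full weeks with remainder 1, so 26 more Sundays after the first → 27.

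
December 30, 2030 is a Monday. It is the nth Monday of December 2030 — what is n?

5th

Day 30 falls in week ⌈30/7⌉ of the month.
Days 1–7 hold the 1st Monday, 8–14 the 2nd, 15–21 the 3rd, 22–28 the 4th, 29–31 the 5th.
30 is in the range for the 5th.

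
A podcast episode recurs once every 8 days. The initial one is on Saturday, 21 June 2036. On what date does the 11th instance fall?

9 September 2036

The 11th occurrence is 10 intervals after the first: 10 × 8 = 80 days after 21 June 2036.
June has 30 days — 9 days to the end of June leaves 71.
July has 31 days (40 left).
August has 31 days (9 left).
9 days into September → 9 September 2036.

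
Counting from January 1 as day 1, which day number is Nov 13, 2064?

Days in months before Nov: 31 + 29 + 31 + 30 + 31 + 30 + 31 + 31 + 30 + 31 = 305.
Plus 13 days into Nov → day 318.

318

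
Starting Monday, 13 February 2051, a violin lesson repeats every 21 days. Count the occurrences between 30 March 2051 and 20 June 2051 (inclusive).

4

Occurrences land 21·i days after 13 February 2051 for i = 0, 1, 2, …
30 March 2051 is 45 days after the start; 45 ÷ 21 = 2 remainder 3; since the remainder is 3, round up to i = 3. First occurrence in the window: #4 on 17 April 2051 (3×21 = 63 days in).
20 June 2051 is 127 days after the start; 127 ÷ 21 = 6 remainder 1. Last occurrence in the window: #7 on 19 June 2051.
Occurrences #4 through #7: 4 in total.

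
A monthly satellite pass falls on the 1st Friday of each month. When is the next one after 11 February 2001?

2 March 2001

February 2001 starts on a Thursday, so its 1st Friday is 2 February 2001 (1 day in).
That is not after 11 February 2001, so look at March 2001.
March 2001 starts on a Thursday, so its 1st Friday is 2 March 2001 (1 day in).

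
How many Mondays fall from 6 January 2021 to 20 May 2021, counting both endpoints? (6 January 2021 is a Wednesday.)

19

6 January 2021 is a Wednesday; the first Monday on or after it is 11 January 2021 (5 days later).
From 11 January 2021 to 20 May 2021: 20 + 28 + 31 + 30 + 20 = 129 days (rest of January, February, March, April, May).
129 ÷ 7 = 18 full weeks with remainder 3, so 18 more Mondays after the first → 19.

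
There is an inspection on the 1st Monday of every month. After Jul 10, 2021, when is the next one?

Jul 2021 starts on a Thursday, so its 1st Monday is Jul 5, 2021 (4 days in).
That is not after Jul 10, 2021, so look at Aug 2021.
Aug 2021 starts on a Sunday, so its 1st Monday is Aug 2, 2021 (1 day in).

Aug 2, 2021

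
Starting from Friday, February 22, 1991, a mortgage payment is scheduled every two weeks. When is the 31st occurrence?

April 17, 1992

The 31st occurrence is 30 intervals after the first: 30 × 14 = 420 days after February 22, 1991.
February has 28 days — 6 days to the end of February leaves 414.
From end of February to end of 1991 is 306 days (108 left).
January has 31 days (77 left).
February has 29 days (48 left).
March has 31 days (17 left).
17 days into April → April 17, 1992.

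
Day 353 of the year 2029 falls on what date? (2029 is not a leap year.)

January has 31 days (353 − 31 = 322 remain).
February has 28 days (322 − 28 = 294 remain).
March has 31 days (294 − 31 = 263 remain).
April has 30 days (263 − 30 = 233 remain).
May has 31 days (233 − 31 = 202 remain).
June has 30 days (202 − 30 = 172 remain).
July has 31 days (172 − 31 = 141 remain).
August has 31 days (141 − 31 = 110 remain).
September has 30 days (110 − 30 = 80 remain).
October has 31 days (80 − 31 = 49 remain).
November has 30 days (49 − 30 = 19 remain).
19 into December → December 19.

December 19, 2029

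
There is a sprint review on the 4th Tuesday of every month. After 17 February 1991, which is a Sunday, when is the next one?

February 1991 starts on a Friday; its first Tuesday is the 5th, so the 4th Tuesday is the 26th — 26 February 1991.
26 February 1991 is after 17 February 1991, so that is the next one.

26 February 1991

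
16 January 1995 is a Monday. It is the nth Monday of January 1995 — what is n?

Day 16 falls in week ⌈16/7⌉ of the month.
Days 1–7 hold the 1st Monday, 8–14 the 2nd, 15–21 the 3rd, 22–28 the 4th, 29–31 the 5th.
16 is in the range for the 3rd.

3rd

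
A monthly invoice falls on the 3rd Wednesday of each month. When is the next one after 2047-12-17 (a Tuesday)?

2047-12-18

December 2047 starts on a Sunday; its first Wednesday is the 4th, so the 3rd Wednesday is the 18th — 2047-12-18.
2047-12-18 is after 2047-12-17, so that is the next one.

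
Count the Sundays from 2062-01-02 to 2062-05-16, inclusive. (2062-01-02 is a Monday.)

19

2062-01-02 is a Monday; the first Sunday on or after it is 2062-01-08 (6 days later).
From 2062-01-08 to 2062-05-16: 23 + 28 + 31 + 30 + 16 = 128 days (rest of January, February, March, April, May).
128 ÷ 7 = 18 full weeks with remainder 2, so 18 more Sundays after the first → 19.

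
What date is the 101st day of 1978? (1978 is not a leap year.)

Apr 11, 1978

Jan has 31 days (101 − 31 = 70 remain).
Feb has 28 days (70 − 28 = 42 remain).
Mar has 31 days (42 − 31 = 11 remain).
11 into Apr → Apr 11.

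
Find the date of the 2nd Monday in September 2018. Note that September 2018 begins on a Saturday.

September 10, 2018

September 2018 begins on a Saturday, so the first Monday is September 3 (2 days later).
The 2nd Monday is 1 weeks later: 3 + 7 = 10.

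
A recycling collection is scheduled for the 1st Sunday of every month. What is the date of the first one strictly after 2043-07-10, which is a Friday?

2043-08-02

July 2043 starts on a Wednesday, so its 1st Sunday is 2043-07-05 (4 days in).
That is not after 2043-07-10, so look at August 2043.
August 2043 starts on a Saturday, so its 1st Sunday is 2043-08-02 (1 day in).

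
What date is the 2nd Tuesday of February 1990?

February 1990 begins on a Thursday, so the first Tuesday is February 6 (5 days later).
The 2nd Tuesday is 1 weeks later: 6 + 7 = 13.

1990-02-13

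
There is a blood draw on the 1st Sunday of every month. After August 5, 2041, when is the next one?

September 1, 2041

August 2041 starts on a Thursday, so its 1st Sunday is August 4, 2041 (3 days in).
That is not after August 5, 2041, so look at September 2041.
September 2041 starts on a Sunday, so its 1st Sunday is September 1, 2041.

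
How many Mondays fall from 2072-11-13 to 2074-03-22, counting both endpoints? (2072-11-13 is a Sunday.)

2072-11-13 is a Sunday; the first Monday on or after it is 2072-11-14 (1 day later).
From 2072-11-14 to 2074-03-22: 47 + 365 + 81 = 493 days (rest of 2072, 2073, to 2074-03-22 in 2074).
493 ÷ 7 = 70 full weeks with remainder 3, so 70 more Mondays after the first → 71.

71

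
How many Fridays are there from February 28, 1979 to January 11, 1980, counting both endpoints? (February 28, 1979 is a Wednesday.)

46

February 28, 1979 is a Wednesday; the first Friday on or after it is March 2, 1979 (2 days later).
From March 2, 1979 to January 11, 1980: 29 + 30 + 31 + 30 + 31 + 31 + 30 + 31 + 30 + 31 + 11 = 315 days (rest of March, April, May, June, July, August, September, October, November, December, January).
315 ÷ 7 = 45 full weeks with remainder 0, so 45 more Fridays after the first → 46.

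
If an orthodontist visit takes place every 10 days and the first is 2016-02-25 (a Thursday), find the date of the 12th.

2016-06-14

The 12th occurrence is 11 intervals after the first: 11 × 10 = 110 days after 2016-02-25.
February has 29 days — 4 days to the end of February leaves 106.
March has 31 days (75 left).
April has 30 days (45 left).
May has 31 days (14 left).
14 days into June → 2016-06-14.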